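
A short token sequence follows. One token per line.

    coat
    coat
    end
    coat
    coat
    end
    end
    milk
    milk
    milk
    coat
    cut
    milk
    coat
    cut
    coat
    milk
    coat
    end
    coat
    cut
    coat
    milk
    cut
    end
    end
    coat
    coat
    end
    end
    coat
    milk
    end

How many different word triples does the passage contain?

22

33 tokens → 31 trigram windows in total.
Repeated trigrams (each contributes count−1 duplicates):
  coat coat end: 3
  coat cut coat: 2
  coat end coat: 2
  coat end end: 2
  cut coat milk: 2
  end coat coat: 2
  end end coat: 2
  milk coat cut: 2
9 duplicate windows → 31 − 9 = 22 distinct.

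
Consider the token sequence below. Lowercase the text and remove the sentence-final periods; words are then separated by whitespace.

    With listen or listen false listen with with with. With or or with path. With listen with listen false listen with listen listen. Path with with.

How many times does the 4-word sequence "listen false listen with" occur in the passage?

Scanning the 23 overlapping 4-gram windows for "listen false listen with":
  position 4–7: listen false listen with
  position 18–21: listen false listen with

2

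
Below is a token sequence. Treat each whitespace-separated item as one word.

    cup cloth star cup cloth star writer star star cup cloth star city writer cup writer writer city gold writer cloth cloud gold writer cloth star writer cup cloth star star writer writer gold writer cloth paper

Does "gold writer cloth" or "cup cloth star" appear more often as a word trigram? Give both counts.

"cup cloth star" (4 vs 3)

"gold writer cloth": 3 occurrences
"cup cloth star": 4 occurrences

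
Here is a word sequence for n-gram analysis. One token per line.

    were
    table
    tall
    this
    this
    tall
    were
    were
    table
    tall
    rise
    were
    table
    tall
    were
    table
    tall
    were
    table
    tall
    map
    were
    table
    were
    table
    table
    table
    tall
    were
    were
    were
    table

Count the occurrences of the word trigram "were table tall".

Scanning the 30 overlapping trigram windows for "were table tall":
  position 1–3: were table tall
  position 8–10: were table tall
  position 12–14: were table tall
  position 15–17: were table tall
  position 18–20: were table tall

5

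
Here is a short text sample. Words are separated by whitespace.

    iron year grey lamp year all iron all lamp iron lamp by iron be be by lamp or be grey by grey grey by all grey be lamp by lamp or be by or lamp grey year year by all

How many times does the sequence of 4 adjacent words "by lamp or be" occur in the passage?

2

Scanning the 37 overlapping 4-gram windows for "by lamp or be":
  position 16–19: by lamp or be
  position 29–32: by lamp or be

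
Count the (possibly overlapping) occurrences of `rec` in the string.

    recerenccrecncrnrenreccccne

Sliding a length-3 window over the 27 characters (25 positions):
  position 1–3: rec
  position 10–12: rec
  position 20–22: rec

3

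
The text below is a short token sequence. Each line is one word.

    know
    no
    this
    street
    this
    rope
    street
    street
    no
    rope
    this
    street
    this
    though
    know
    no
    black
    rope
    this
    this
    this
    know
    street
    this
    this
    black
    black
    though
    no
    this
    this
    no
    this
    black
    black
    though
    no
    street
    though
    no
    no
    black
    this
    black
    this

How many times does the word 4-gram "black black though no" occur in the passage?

2

Scanning the 42 overlapping 4-gram windows for "black black though no":
  position 26–29: black black though no
  position 34–37: black black though no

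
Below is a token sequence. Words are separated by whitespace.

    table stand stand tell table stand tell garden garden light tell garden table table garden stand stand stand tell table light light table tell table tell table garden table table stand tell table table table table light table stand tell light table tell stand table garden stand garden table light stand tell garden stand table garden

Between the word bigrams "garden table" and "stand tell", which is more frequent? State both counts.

"garden table": 3 occurrences
"stand tell": 6 occurrences

"stand tell" (6 vs 3)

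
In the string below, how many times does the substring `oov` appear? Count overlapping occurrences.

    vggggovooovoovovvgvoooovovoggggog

3

Sliding a length-3 window over the 33 characters (31 positions):
  position 9–11: oov
  position 12–14: oov
  position 22–24: oov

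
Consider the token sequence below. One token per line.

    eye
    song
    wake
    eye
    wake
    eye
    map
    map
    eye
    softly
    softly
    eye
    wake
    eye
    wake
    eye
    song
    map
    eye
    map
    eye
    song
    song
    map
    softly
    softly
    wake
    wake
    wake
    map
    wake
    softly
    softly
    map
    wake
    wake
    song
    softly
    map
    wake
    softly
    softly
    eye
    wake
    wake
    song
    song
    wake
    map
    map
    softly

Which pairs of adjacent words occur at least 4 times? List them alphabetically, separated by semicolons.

eye wake; softly softly; wake eye; wake wake

Bigram counts meeting the condition (at least 4 times):
  eye wake: 4
  softly softly: 4
  wake eye: 4
  wake wake: 4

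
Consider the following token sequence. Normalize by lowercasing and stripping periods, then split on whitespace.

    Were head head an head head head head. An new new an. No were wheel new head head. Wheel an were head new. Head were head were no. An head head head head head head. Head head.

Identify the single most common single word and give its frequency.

Unigram frequencies (highest first):
  head: 19
  were: 5
  an: 5
  new: 4
  no: 2
  wheel: 2

"head", 19 times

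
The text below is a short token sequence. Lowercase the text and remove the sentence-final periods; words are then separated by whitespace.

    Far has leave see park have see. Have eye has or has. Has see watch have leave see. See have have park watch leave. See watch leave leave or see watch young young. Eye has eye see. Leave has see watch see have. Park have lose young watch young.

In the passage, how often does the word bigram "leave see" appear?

Scanning the 48 overlapping bigram windows for "leave see":
  position 3–4: leave see
  position 17–18: leave see
  position 24–25: leave see

3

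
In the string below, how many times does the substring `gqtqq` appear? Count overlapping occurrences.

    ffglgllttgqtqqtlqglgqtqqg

Sliding a length-5 window over the 25 characters (21 positions):
  position 10–14: gqtqq
  position 20–24: gqtqq

2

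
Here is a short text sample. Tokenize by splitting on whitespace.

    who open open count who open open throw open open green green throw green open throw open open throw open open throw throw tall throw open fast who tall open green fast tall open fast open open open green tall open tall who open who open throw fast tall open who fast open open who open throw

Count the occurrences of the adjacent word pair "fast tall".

Scanning the 56 overlapping bigram windows for "fast tall":
  position 32–33: fast tall
  position 48–49: fast tall

2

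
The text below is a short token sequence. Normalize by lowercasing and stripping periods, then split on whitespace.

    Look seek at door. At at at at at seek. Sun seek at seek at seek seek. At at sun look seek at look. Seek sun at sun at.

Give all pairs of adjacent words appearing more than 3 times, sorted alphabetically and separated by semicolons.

at at; seek at

Bigram counts meeting the condition (more than 3 times):
  at at: 5
  seek at: 5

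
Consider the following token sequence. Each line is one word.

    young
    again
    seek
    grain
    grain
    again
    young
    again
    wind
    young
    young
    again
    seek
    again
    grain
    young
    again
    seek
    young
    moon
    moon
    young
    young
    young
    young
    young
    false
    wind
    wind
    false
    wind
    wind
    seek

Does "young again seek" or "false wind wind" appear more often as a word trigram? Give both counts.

"young again seek" (3 vs 2)

"young again seek": 3 occurrences
"false wind wind": 2 occurrences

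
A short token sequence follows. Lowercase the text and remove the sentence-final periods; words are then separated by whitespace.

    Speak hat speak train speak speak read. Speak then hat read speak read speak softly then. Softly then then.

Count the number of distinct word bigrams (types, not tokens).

19 tokens → 18 bigram windows in total.
Repeated bigrams (each contributes count−1 duplicates):
  read speak: 3
  softly then: 2
  speak read: 2
4 duplicate windows → 18 − 4 = 14 distinct.

14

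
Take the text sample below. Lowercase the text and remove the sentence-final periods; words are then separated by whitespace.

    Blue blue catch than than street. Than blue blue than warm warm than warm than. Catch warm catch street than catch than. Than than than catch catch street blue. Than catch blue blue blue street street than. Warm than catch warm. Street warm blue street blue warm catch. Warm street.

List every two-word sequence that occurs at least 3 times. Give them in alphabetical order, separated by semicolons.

blue blue; catch warm; street than; than catch; than than; than warm; warm than

Bigram counts meeting the condition (at least 3 times):
  blue blue: 4
  catch warm: 3
  street than: 3
  than catch: 5
  than than: 4
  than warm: 3
  warm than: 3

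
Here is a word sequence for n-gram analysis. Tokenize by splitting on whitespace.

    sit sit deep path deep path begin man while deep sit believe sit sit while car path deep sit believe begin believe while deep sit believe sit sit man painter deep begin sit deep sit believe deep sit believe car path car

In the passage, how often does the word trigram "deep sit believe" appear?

Scanning the 40 overlapping trigram windows for "deep sit believe":
  position 10–12: deep sit believe
  position 18–20: deep sit believe
  position 24–26: deep sit believe
  position 34–36: deep sit believe
  position 37–39: deep sit believe

5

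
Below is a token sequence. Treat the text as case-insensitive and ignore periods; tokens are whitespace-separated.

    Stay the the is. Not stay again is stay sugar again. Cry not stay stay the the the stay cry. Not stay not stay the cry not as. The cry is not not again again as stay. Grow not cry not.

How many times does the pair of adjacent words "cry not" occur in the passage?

4

Scanning the 40 overlapping bigram windows for "cry not":
  position 12–13: cry not
  position 20–21: cry not
  position 26–27: cry not
  position 40–41: cry not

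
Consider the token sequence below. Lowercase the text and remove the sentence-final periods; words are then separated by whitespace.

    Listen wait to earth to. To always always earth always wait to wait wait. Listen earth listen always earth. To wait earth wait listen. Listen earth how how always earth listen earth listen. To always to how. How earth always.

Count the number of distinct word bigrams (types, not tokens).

26

40 tokens → 39 bigram windows in total.
Repeated bigrams (each contributes count−1 duplicates):
  always earth: 3
  earth listen: 3
  listen earth: 3
  earth always: 2
  earth to: 2
  how how: 2
  to always: 2
  to wait: 2
  … (2 more repeated)
13 duplicate windows → 39 − 13 = 26 distinct.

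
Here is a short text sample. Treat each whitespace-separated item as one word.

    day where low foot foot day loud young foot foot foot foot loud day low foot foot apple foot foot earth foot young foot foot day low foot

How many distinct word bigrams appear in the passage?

28 tokens → 27 bigram windows in total.
Repeated bigrams (each contributes count−1 duplicates):
  foot foot: 7
  low foot: 3
  day low: 2
  foot day: 2
  young foot: 2
11 duplicate windows → 27 − 11 = 16 distinct.

16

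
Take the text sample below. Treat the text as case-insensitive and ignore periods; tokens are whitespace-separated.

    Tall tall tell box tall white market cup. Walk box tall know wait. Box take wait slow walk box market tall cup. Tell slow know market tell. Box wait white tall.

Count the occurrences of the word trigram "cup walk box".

Scanning the 29 overlapping trigram windows for "cup walk box":
  position 8–10: cup walk box

1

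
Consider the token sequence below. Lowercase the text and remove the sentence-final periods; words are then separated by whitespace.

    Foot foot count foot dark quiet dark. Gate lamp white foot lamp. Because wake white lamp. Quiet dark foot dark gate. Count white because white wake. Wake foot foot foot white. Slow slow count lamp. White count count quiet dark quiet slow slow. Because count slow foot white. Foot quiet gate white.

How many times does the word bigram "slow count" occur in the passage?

Scanning the 51 overlapping bigram windows for "slow count":
  position 33–34: slow count

1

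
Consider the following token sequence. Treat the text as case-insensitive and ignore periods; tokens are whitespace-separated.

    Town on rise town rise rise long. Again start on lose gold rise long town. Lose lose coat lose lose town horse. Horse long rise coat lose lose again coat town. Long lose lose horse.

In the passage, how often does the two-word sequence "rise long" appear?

Scanning the 34 overlapping bigram windows for "rise long":
  position 6–7: rise long
  position 13–14: rise long

2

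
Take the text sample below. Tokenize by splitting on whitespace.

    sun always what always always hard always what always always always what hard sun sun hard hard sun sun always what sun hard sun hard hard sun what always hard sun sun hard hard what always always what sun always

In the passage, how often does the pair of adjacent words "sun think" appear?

Scanning the 39 overlapping bigram windows for "sun think":
  (none found)

0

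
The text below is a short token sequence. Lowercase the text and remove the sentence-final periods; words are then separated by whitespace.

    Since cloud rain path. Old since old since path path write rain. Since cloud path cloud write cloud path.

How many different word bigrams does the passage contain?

15

19 tokens → 18 bigram windows in total.
Repeated bigrams (each contributes count−1 duplicates):
  cloud path: 2
  old since: 2
  since cloud: 2
3 duplicate windows → 18 − 3 = 15 distinct.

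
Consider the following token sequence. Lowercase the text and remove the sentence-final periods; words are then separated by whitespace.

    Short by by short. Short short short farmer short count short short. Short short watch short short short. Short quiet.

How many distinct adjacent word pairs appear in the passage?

20 tokens → 19 bigram windows in total.
Repeated bigrams (each contributes count−1 duplicates):
  short short: 9
8 duplicate windows → 19 − 8 = 11 distinct.

11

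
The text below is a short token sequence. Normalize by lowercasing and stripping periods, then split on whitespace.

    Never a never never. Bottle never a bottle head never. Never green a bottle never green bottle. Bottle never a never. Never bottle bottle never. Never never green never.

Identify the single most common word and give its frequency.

"never", 14 times

Unigram frequencies (highest first):
  never: 14
  bottle: 7
  a: 4
  green: 3
  head: 1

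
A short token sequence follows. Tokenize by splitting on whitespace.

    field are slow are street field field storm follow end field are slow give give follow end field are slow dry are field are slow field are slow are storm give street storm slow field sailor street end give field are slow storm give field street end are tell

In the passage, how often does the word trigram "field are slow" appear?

6

Scanning the 47 overlapping trigram windows for "field are slow":
  position 1–3: field are slow
  position 11–13: field are slow
  position 18–20: field are slow
  position 23–25: field are slow
  position 26–28: field are slow
  position 40–42: field are slow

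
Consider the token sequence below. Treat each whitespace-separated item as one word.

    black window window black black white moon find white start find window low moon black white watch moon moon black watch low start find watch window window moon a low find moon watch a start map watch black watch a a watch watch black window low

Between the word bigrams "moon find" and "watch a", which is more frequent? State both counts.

"moon find": 1 occurrence
"watch a": 2 occurrences

"watch a" (2 vs 1)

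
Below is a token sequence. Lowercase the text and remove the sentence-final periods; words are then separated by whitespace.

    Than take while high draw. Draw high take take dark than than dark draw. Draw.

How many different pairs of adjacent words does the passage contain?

15 tokens → 14 bigram windows in total.
Repeated bigrams (each contributes count−1 duplicates):
  draw draw: 2
1 duplicate windows → 14 − 1 = 13 distinct.

13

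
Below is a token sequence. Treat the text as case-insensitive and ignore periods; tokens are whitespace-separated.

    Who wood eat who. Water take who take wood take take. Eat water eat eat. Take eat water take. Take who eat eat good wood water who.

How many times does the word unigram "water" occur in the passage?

Scanning the 27 tokens for "water":
  position 5: water
  position 13: water
  position 18: water
  position 26: water

4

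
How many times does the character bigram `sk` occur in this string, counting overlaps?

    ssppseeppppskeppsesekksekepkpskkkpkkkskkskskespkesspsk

6

Sliding a length-2 window over the 54 characters (53 positions):
  position 12–13: sk
  position 30–31: sk
  position 38–39: sk
  position 41–42: sk
  position 43–44: sk
  position 53–54: sk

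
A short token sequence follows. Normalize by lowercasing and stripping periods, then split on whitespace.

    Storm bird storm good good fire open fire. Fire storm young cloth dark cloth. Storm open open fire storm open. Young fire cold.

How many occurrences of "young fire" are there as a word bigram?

1

Scanning the 22 overlapping bigram windows for "young fire":
  position 21–22: young fire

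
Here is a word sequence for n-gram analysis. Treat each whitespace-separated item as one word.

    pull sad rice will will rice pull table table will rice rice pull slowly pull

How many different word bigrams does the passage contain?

15 tokens → 14 bigram windows in total.
Repeated bigrams (each contributes count−1 duplicates):
  rice pull: 2
  will rice: 2
2 duplicate windows → 14 − 2 = 12 distinct.

12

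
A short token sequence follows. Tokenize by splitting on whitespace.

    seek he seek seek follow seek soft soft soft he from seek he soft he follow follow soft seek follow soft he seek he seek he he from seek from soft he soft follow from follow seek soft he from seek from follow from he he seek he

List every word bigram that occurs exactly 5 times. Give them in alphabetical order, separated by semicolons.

seek he; soft he

Bigram counts meeting the condition (exactly 5 times):
  seek he: 5
  soft he: 5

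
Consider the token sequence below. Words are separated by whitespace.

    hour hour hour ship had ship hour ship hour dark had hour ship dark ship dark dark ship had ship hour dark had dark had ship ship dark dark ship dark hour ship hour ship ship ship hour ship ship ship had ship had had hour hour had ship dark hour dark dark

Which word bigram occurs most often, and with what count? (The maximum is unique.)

Bigram frequencies (highest first):
  hour ship: 6
  had ship: 5
  ship hour: 5
  ship dark: 5
  ship ship: 5
  ship had: 4
  … (10 more, each ≤ 3)

"hour ship", 6 times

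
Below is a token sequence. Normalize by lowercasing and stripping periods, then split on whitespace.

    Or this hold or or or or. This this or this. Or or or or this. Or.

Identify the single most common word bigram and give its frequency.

"or or", 6 times

Bigram frequencies (highest first):
  or or: 6
  or this: 4
  this or: 3
  this hold: 1
  hold or: 1
  this this: 1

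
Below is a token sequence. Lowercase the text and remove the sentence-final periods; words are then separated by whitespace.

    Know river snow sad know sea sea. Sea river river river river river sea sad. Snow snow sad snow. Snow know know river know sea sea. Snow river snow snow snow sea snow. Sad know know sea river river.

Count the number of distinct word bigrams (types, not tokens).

18

39 tokens → 38 bigram windows in total.
Repeated bigrams (each contributes count−1 duplicates):
  river river: 5
  snow snow: 4
  know sea: 3
  sea sea: 3
  snow sad: 3
  know know: 2
  know river: 2
  river snow: 2
  … (4 more repeated)
20 duplicate windows → 38 − 20 = 18 distinct.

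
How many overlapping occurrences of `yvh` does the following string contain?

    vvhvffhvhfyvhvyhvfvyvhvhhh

2

Sliding a length-3 window over the 26 characters (24 positions):
  position 11–13: yvh
  position 20–22: yvh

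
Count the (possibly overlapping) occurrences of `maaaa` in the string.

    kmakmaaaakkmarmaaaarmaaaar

3

Sliding a length-5 window over the 26 characters (22 positions):
  position 5–9: maaaa
  position 15–19: maaaa
  position 21–25: maaaa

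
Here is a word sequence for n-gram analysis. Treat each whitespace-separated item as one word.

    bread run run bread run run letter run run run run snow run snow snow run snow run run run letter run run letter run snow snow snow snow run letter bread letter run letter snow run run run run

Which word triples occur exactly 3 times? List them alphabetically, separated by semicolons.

run letter run; run run letter

Trigram counts meeting the condition (exactly 3 times):
  run letter run: 3
  run run letter: 3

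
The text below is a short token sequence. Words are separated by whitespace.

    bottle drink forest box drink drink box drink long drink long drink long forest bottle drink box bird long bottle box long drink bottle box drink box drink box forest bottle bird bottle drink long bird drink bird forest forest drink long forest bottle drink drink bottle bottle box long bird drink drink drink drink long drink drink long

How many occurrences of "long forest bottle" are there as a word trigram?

Scanning the 57 overlapping trigram windows for "long forest bottle":
  position 13–15: long forest bottle
  position 42–44: long forest bottle

2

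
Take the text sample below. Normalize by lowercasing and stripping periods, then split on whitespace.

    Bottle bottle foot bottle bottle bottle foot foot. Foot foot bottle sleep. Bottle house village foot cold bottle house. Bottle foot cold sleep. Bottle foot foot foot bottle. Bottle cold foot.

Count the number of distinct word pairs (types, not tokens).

15

31 tokens → 30 bigram windows in total.
Repeated bigrams (each contributes count−1 duplicates):
  foot foot: 5
  bottle bottle: 4
  bottle foot: 4
  foot bottle: 3
  bottle house: 2
  foot cold: 2
  sleep bottle: 2
15 duplicate windows → 30 − 15 = 15 distinct.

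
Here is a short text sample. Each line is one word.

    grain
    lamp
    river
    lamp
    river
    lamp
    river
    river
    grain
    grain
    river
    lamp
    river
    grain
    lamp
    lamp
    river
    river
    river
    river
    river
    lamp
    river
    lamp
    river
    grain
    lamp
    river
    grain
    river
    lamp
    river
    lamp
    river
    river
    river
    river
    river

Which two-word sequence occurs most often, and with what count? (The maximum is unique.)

"lamp river", 10 times

Bigram frequencies (highest first):
  lamp river: 10
  river river: 9
  river lamp: 7
  river grain: 4
  grain lamp: 3
  grain river: 2
  … (2 more, each ≤ 1)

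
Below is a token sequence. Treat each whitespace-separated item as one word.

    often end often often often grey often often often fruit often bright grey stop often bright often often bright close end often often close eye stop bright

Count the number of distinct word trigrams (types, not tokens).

27 tokens → 25 trigram windows in total.
Repeated trigrams (each contributes count−1 duplicates):
  end often often: 2
  often often often: 2
2 duplicate windows → 25 − 2 = 23 distinct.

23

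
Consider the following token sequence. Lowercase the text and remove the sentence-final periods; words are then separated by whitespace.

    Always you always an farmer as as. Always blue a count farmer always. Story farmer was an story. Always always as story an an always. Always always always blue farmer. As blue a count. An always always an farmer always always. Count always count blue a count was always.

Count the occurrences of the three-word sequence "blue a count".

Scanning the 47 overlapping trigram windows for "blue a count":
  position 9–11: blue a count
  position 32–34: blue a count
  position 45–47: blue a count

3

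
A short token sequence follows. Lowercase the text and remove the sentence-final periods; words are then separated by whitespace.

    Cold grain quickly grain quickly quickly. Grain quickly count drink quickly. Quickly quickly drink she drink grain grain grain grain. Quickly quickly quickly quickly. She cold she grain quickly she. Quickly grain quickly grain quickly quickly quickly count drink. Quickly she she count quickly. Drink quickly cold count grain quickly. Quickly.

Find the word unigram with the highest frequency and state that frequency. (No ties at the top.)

"quickly", 22 times

Unigram frequencies (highest first):
  quickly: 22
  grain: 11
  she: 6
  drink: 5
  count: 4
  cold: 3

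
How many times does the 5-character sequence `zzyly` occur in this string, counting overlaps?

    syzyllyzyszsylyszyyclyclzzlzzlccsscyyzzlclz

Sliding a length-5 window over the 43 characters (39 positions):
  (no match at any position)

0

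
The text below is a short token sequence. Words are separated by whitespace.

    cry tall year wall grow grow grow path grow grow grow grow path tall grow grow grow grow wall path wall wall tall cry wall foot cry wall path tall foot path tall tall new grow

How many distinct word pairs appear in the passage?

23

36 tokens → 35 bigram windows in total.
Repeated bigrams (each contributes count−1 duplicates):
  grow grow: 8
  path tall: 3
  cry wall: 2
  grow path: 2
  wall path: 2
12 duplicate windows → 35 − 12 = 23 distinct.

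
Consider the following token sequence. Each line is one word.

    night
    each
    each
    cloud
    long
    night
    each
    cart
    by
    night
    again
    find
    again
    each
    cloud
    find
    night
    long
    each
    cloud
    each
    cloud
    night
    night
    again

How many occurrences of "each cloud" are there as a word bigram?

Scanning the 24 overlapping bigram windows for "each cloud":
  position 3–4: each cloud
  position 14–15: each cloud
  position 19–20: each cloud
  position 21–22: each cloud

4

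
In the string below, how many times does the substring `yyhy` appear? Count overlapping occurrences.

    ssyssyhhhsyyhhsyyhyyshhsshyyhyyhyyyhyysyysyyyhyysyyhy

6

Sliding a length-4 window over the 53 characters (50 positions):
  position 16–19: yyhy
  position 27–30: yyhy
  position 30–33: yyhy
  position 34–37: yyhy
  position 44–47: yyhy
  position 50–53: yyhy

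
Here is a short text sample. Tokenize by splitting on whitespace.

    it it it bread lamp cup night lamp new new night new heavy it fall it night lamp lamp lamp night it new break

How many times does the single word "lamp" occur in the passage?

Scanning the 24 tokens for "lamp":
  position 5: lamp
  position 8: lamp
  position 18: lamp
  position 19: lamp
  position 20: lamp

5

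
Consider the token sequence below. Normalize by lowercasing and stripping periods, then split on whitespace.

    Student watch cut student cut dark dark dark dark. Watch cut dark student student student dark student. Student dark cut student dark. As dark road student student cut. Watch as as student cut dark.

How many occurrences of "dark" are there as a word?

Scanning the 34 tokens for "dark":
  position 6: dark
  position 7: dark
  position 8: dark
  position 9: dark
  position 12: dark
  position 16: dark
  position 19: dark
  position 22: dark
  position 24: dark
  position 34: dark

10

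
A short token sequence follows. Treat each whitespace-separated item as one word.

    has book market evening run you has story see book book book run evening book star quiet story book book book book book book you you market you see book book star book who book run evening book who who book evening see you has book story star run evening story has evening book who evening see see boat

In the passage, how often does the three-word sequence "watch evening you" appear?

Scanning the 57 overlapping trigram windows for "watch evening you":
  (none found)

0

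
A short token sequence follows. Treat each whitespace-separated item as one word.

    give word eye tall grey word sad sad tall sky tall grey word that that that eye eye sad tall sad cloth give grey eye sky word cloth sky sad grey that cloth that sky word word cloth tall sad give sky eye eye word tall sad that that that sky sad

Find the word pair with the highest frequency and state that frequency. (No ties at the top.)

Bigram frequencies (highest first):
  that that: 4
  tall sad: 3
  tall grey: 2
  grey word: 2
  sad tall: 2
  eye eye: 2
  … (32 more, each ≤ 2)

"that that", 4 times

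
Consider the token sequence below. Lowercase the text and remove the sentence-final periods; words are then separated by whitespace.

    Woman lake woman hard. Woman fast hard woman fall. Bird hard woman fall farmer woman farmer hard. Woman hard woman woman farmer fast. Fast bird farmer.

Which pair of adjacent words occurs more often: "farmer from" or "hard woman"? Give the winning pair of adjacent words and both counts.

"hard woman" (5 vs 0)

"farmer from": 0 occurrences
"hard woman": 5 occurrences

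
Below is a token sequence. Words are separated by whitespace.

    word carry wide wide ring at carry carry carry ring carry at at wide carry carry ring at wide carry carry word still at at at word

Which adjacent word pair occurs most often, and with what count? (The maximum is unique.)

"carry carry", 4 times

Bigram frequencies (highest first):
  carry carry: 4
  at at: 3
  ring at: 2
  carry ring: 2
  at wide: 2
  wide carry: 2
  … (11 more, each ≤ 1)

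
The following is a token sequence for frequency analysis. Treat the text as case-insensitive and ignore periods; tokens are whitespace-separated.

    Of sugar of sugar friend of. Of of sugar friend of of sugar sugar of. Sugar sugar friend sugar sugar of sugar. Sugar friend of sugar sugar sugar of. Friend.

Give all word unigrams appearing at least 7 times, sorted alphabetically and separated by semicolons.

of; sugar

Unigram counts meeting the condition (at least 7 times):
  of: 11
  sugar: 14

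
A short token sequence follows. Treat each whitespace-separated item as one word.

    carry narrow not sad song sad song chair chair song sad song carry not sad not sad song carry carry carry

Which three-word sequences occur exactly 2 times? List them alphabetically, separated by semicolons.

not sad song; sad song carry; song sad song

Trigram counts meeting the condition (exactly 2 times):
  not sad song: 2
  sad song carry: 2
  song sad song: 2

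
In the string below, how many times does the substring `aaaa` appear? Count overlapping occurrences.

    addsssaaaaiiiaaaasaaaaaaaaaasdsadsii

9

Sliding a length-4 window over the 36 characters (33 positions):
  position 7–10: aaaa
  position 14–17: aaaa
  position 19–22: aaaa
  position 20–23: aaaa
  position 21–24: aaaa
  position 22–25: aaaa
  position 23–26: aaaa
  position 24–27: aaaa
  position 25–28: aaaa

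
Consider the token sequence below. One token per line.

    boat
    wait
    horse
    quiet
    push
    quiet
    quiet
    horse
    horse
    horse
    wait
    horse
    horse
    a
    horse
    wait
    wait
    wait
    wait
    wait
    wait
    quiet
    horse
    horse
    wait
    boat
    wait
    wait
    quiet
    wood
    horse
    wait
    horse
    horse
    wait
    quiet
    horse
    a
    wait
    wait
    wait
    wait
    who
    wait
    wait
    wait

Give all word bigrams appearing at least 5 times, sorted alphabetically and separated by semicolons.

Bigram counts meeting the condition (at least 5 times):
  horse horse: 5
  horse wait: 5
  wait wait: 11

horse horse; horse wait; wait wait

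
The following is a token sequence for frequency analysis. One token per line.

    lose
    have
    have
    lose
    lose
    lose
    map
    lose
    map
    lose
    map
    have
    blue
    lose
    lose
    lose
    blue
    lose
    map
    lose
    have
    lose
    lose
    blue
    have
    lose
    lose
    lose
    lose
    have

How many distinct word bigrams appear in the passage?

30 tokens → 29 bigram windows in total.
Repeated bigrams (each contributes count−1 duplicates):
  lose lose: 8
  lose map: 4
  have lose: 3
  lose have: 3
  map lose: 3
  blue lose: 2
  lose blue: 2
18 duplicate windows → 29 − 18 = 11 distinct.

11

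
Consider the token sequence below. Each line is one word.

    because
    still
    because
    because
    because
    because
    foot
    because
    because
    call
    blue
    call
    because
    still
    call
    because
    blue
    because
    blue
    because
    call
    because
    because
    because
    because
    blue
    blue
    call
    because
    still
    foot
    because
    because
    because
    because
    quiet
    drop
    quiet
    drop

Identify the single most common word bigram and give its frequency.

Bigram frequencies (highest first):
  because because: 10
  call because: 4
  because still: 3
  because blue: 3
  foot because: 2
  because call: 2
  … (11 more, each ≤ 2)

"because because", 10 times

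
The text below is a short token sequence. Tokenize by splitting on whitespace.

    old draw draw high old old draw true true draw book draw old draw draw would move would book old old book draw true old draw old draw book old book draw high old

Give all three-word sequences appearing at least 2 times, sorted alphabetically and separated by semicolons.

draw high old; draw old draw; old book draw; old draw draw

Trigram counts meeting the condition (at least 2 times):
  draw high old: 2
  draw old draw: 2
  old book draw: 2
  old draw draw: 2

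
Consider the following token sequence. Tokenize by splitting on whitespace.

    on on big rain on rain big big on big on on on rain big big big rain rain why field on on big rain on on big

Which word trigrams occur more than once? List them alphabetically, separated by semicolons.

Trigram counts meeting the condition (more than once):
  big rain on: 2
  on big rain: 2
  on on big: 3
  on rain big: 2
  rain big big: 2

big rain on; on big rain; on on big; on rain big; rain big big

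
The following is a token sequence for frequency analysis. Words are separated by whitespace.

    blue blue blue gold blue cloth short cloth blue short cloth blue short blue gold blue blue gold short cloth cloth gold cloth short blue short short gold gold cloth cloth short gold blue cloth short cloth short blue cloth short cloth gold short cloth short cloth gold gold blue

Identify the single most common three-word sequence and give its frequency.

Trigram frequencies (highest first):
  cloth short cloth: 4
  blue cloth short: 3
  blue blue gold: 2
  blue gold blue: 2
  gold blue cloth: 2
  short cloth blue: 2
  … (28 more, each ≤ 2)

"cloth short cloth", 4 times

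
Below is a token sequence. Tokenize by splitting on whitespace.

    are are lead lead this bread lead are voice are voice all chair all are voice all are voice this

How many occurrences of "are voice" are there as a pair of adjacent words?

4

Scanning the 19 overlapping bigram windows for "are voice":
  position 8–9: are voice
  position 10–11: are voice
  position 15–16: are voice
  position 18–19: are voice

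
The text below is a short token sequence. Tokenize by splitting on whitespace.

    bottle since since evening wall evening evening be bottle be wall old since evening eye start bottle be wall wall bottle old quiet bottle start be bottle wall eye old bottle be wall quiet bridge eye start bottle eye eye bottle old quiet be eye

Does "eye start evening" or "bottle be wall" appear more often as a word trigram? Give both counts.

"bottle be wall" (3 vs 0)

"eye start evening": 0 occurrences
"bottle be wall": 3 occurrences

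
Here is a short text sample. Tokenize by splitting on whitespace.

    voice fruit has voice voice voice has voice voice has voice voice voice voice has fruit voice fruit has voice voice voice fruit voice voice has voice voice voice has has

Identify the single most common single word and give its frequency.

"voice", 19 times

Unigram frequencies (highest first):
  voice: 19
  has: 8
  fruit: 4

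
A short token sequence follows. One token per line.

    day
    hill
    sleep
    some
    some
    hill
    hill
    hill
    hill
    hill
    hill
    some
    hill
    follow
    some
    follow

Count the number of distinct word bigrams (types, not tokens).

10

16 tokens → 15 bigram windows in total.
Repeated bigrams (each contributes count−1 duplicates):
  hill hill: 5
  some hill: 2
5 duplicate windows → 15 − 5 = 10 distinct.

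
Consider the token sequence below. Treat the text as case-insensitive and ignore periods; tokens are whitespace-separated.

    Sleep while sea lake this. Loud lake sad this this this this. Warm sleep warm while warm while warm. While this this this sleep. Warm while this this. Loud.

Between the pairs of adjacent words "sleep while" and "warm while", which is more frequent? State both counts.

"warm while" (4 vs 1)

"sleep while": 1 occurrence
"warm while": 4 occurrences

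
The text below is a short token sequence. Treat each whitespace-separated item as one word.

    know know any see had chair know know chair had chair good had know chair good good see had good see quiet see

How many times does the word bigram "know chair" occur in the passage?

2

Scanning the 22 overlapping bigram windows for "know chair":
  position 8–9: know chair
  position 14–15: know chair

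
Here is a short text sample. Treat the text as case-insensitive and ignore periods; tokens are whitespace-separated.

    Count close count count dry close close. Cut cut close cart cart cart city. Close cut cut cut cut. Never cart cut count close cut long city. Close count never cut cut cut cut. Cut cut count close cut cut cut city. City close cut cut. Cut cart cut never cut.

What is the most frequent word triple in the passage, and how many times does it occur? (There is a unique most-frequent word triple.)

Trigram frequencies (highest first):
  cut cut cut: 8
  close cut cut: 4
  city close cut: 2
  cut count close: 2
  count close cut: 2
  count close count: 1
  … (30 more, each ≤ 1)

"cut cut cut", 8 times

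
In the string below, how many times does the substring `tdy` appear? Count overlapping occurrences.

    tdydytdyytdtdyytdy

Sliding a length-3 window over the 18 characters (16 positions):
  position 1–3: tdy
  position 6–8: tdy
  position 12–14: tdy
  position 16–18: tdy

4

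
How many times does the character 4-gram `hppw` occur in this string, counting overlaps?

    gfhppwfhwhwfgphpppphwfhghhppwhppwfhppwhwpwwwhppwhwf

Sliding a length-4 window over the 51 characters (48 positions):
  position 3–6: hppw
  position 26–29: hppw
  position 30–33: hppw
  position 35–38: hppw
  position 45–48: hppw

5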